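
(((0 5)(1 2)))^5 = (0 5)(1 2)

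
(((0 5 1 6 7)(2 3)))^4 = (0 7 6 1 5)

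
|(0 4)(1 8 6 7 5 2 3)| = 14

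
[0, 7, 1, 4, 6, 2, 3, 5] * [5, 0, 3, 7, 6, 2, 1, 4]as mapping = [0→5, 1→4, 2→0, 3→6, 4→1, 5→3, 6→7, 7→2]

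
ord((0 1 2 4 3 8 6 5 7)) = 9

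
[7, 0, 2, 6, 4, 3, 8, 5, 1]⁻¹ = [1, 8, 2, 5, 4, 7, 3, 0, 6]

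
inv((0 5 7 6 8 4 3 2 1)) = (0 1 2 3 4 8 6 7 5)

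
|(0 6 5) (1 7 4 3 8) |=15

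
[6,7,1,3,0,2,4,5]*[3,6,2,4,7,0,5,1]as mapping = [0→5,1→1,2→6,3→4,4→3,5→2,6→7,7→0]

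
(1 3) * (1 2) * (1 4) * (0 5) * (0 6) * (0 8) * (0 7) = (0 5 6 8 7)(1 3 2 4)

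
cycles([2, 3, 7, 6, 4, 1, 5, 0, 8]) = (0 2 7)(1 3 6 5)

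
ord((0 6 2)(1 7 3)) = 3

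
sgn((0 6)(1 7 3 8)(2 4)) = -1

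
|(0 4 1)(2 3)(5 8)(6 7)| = 6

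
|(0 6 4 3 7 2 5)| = 7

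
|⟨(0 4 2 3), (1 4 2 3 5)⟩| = 120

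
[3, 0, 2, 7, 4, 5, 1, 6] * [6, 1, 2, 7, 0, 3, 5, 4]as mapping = [0→7, 1→6, 2→2, 3→4, 4→0, 5→3, 6→1, 7→5]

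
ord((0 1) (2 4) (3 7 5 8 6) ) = 10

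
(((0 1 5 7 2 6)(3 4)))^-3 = (0 7)(1 2)(3 4)(5 6)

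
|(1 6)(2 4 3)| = 6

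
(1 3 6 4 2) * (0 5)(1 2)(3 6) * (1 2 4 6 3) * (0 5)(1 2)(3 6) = (1 6 3 2 4)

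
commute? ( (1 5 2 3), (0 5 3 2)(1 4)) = no: (1 5 2 3)*(0 5 3 2)(1 4) = (0 5)(1 3 4), (0 5 3 2)(1 4)*(1 5 2 3) = (0 2)(1 4 5)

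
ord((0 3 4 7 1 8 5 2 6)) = 9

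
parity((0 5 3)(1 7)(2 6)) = even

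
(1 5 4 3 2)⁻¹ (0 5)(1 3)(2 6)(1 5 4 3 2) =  (0 4)(1 6)(2 5)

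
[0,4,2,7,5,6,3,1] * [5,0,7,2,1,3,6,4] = [5,1,7,4,3,6,2,0]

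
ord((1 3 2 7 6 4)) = 6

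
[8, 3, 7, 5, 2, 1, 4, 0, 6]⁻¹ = [7, 5, 4, 1, 6, 3, 8, 2, 0]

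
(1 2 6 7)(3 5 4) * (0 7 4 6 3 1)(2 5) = (0 7)(1 5 6 4)(2 3)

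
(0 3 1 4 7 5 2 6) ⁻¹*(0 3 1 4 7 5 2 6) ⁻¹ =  (0 2 7 1) (3 6 5 4) 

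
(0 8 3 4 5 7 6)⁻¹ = (0 6 7 5 4 3 8)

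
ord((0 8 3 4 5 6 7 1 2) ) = 9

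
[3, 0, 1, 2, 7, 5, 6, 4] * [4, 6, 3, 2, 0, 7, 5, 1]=[2, 4, 6, 3, 1, 7, 5, 0]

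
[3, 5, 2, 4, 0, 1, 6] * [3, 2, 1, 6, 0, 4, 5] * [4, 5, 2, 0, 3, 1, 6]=[6, 3, 5, 4, 0, 2, 1]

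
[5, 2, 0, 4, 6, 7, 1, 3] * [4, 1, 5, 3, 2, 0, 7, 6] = [0, 5, 4, 2, 7, 6, 1, 3]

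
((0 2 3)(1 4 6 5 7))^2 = (0 3 2)(1 6 7 4 5)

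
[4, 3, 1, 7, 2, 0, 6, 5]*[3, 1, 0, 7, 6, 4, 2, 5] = [6, 7, 1, 5, 0, 3, 2, 4]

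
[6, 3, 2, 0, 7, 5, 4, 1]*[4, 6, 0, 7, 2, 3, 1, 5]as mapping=[0→1, 1→7, 2→0, 3→4, 4→5, 5→3, 6→2, 7→6]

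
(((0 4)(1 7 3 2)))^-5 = (0 4)(1 2 3 7)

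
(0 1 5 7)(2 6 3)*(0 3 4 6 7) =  (0 1 5)(2 7 3)(4 6)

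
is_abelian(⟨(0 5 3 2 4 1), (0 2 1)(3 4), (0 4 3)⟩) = no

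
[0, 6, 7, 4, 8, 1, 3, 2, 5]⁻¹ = [0, 5, 7, 6, 3, 8, 1, 2, 4]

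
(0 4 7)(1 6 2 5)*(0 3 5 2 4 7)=(0 7 3 5 1 6 4)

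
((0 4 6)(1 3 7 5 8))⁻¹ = (0 6 4)(1 8 5 7 3)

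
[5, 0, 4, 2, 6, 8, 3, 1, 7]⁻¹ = [1, 7, 3, 6, 2, 0, 4, 8, 5]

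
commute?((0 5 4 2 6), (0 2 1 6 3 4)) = no:(0 5 4 2 6)*(0 2 1 6 3 4) = (0 5)(1 6 2 3 4), (0 2 1 6 3 4)*(0 5 4 2 6) = (0 6 3 2 1)(4 5)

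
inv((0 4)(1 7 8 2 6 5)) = (0 4)(1 5 6 2 8 7)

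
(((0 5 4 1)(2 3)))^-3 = (0 5 4 1)(2 3)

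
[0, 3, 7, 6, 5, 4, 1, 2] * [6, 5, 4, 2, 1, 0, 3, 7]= [6, 2, 7, 3, 0, 1, 5, 4]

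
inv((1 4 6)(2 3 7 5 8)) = (1 6 4)(2 8 5 7 3)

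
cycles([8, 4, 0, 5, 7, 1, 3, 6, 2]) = (0 8 2) (1 4 7 6 3 5) 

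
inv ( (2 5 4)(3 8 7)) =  (2 4 5)(3 7 8)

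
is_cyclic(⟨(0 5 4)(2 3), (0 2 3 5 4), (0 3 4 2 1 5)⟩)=no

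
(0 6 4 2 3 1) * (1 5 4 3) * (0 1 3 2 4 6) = (2 3 5 6)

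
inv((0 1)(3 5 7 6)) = (0 1)(3 6 7 5)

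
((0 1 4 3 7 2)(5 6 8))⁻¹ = (0 2 7 3 4 1)(5 8 6)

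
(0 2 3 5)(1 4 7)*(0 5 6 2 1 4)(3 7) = (0 1)(2 7 4 3 6)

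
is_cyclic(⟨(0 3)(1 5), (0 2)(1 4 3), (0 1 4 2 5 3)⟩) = no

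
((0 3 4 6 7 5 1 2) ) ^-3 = (0 5 4 2 7 3 1 6) 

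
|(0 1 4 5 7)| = 5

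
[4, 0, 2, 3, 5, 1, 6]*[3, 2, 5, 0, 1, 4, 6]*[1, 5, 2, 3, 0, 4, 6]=[5, 3, 4, 1, 0, 2, 6]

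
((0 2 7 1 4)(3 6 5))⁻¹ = (0 4 1 7 2)(3 5 6)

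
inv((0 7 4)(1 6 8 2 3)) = (0 4 7)(1 3 2 8 6)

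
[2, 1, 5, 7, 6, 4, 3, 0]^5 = [3, 1, 7, 4, 2, 0, 5, 6]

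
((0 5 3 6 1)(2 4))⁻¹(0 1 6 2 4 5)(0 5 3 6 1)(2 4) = (0 1 4 2 3 5)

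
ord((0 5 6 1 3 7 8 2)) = 8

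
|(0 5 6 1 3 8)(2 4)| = 6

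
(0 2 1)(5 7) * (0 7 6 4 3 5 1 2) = (1 7)(3 5 6 4)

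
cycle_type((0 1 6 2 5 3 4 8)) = 8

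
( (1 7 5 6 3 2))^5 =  (1 2 3 6 5 7)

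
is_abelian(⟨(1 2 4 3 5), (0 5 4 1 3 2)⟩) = no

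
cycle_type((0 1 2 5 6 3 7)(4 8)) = 2.7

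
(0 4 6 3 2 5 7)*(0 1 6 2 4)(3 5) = (1 6 5 7)(2 3 4)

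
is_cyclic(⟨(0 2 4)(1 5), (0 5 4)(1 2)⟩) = no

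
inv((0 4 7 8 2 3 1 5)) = (0 5 1 3 2 8 7 4)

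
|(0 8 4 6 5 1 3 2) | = 8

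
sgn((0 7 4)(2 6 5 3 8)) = 1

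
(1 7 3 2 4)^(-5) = ()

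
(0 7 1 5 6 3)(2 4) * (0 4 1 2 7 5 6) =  (0 5)(1 6 3 4 7 2)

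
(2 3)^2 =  ()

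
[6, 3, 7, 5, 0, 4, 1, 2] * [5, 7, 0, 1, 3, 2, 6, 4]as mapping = [0→6, 1→1, 2→4, 3→2, 4→5, 5→3, 6→7, 7→0]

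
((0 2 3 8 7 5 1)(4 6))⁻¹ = (0 1 5 7 8 3 2)(4 6)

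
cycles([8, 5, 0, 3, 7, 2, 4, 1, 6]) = (0 8 6 4 7 1 5 2)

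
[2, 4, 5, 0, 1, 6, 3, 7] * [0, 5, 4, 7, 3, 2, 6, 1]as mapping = [0→4, 1→3, 2→2, 3→0, 4→5, 5→6, 6→7, 7→1]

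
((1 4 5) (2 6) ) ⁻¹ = (1 5 4) (2 6) 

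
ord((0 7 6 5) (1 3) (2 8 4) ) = 12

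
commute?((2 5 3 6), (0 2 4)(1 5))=no:(2 5 3 6) * (0 2 4)(1 5)=(0 2 1 5 3 6 4), (0 2 4)(1 5) * (2 5 3 6)=(0 5 1 3 6 2 4)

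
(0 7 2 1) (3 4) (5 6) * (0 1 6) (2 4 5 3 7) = (0 2 6 3 5) (4 7) 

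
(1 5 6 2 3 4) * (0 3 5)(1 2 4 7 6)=(0 3 7 6 4 2 5 1)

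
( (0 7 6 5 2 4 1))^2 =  (0 6 2 1 7 5 4)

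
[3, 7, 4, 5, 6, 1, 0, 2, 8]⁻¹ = [6, 5, 7, 0, 2, 3, 4, 1, 8]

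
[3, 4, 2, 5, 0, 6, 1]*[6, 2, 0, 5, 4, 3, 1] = [5, 4, 0, 3, 6, 1, 2]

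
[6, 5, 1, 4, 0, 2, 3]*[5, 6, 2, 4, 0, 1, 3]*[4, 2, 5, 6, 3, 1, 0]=[6, 2, 0, 4, 1, 5, 3]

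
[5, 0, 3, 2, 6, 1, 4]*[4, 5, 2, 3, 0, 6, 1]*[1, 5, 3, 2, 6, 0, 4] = [4, 6, 2, 3, 5, 0, 1]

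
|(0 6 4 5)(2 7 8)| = 12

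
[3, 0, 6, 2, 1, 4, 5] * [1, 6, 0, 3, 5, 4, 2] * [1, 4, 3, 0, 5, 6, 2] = [0, 4, 3, 1, 2, 6, 5]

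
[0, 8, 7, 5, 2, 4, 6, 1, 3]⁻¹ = [0, 7, 4, 8, 5, 3, 6, 2, 1]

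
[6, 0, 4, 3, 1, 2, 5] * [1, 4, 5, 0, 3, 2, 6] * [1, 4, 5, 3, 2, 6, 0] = [0, 4, 3, 1, 2, 6, 5]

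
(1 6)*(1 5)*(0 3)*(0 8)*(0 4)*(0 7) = (0 3 8 4 7)(1 6 5)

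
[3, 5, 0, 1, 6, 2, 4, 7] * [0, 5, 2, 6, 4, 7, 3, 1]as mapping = [0→6, 1→7, 2→0, 3→5, 4→3, 5→2, 6→4, 7→1]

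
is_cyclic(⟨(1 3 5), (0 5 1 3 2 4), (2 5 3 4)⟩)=no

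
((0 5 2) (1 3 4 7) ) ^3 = (1 7 4 3) 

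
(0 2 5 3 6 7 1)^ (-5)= (0 5 6 1 2 3 7)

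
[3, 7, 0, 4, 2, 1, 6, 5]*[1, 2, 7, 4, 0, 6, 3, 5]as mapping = [0→4, 1→5, 2→1, 3→0, 4→7, 5→2, 6→3, 7→6]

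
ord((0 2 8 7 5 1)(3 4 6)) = 6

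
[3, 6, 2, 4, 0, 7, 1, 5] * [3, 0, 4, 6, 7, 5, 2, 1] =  [6, 2, 4, 7, 3, 1, 0, 5]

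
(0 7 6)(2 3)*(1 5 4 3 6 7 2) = (0 2 6)(1 5 4 3)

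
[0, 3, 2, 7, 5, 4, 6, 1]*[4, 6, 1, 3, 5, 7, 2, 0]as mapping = [0→4, 1→3, 2→1, 3→0, 4→7, 5→5, 6→2, 7→6]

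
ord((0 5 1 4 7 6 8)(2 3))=14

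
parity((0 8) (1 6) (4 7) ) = odd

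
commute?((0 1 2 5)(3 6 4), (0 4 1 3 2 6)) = no:(0 1 2 5)(3 6 4) * (0 4 1 3 2 6) = (0 3)(1 6)(2 5 4), (0 4 1 3 2 6) * (0 1 2 5)(3 6 4) = (0 3 5)(1 6)(2 4)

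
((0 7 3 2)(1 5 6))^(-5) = (0 2 3 7)(1 5 6)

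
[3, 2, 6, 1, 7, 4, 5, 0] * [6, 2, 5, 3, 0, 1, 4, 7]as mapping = [0→3, 1→5, 2→4, 3→2, 4→7, 5→0, 6→1, 7→6]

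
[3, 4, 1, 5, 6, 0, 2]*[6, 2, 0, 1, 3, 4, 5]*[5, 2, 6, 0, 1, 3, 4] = [2, 0, 6, 1, 3, 4, 5]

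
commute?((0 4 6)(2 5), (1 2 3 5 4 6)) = no:(0 4 6)(2 5)*(1 2 3 5 4 6) = (0 6)(1 2 4)(3 5), (1 2 3 5 4 6)*(0 4 6)(2 5) = (0 4)(1 5 6)(2 3)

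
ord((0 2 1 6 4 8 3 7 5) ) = 9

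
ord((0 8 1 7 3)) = 5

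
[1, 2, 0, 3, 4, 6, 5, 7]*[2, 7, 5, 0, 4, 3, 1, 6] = [7, 5, 2, 0, 4, 1, 3, 6]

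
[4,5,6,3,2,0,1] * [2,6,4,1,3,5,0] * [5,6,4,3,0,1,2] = [3,1,5,6,0,4,2]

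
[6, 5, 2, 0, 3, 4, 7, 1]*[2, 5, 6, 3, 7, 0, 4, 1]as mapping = [0→4, 1→0, 2→6, 3→2, 4→3, 5→7, 6→1, 7→5]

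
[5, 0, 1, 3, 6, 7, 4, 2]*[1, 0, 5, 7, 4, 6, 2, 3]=[6, 1, 0, 7, 2, 3, 4, 5]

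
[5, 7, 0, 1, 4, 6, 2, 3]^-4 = [0, 3, 2, 7, 4, 5, 6, 1]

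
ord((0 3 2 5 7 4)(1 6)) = 6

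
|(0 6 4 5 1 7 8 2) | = 8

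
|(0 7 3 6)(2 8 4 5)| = 4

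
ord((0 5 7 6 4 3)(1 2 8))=6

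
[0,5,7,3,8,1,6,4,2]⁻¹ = [0,5,8,3,7,1,6,2,4]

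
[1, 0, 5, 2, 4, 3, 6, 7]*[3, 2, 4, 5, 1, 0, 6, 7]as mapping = [0→2, 1→3, 2→0, 3→4, 4→1, 5→5, 6→6, 7→7]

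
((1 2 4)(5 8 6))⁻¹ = (1 4 2)(5 6 8)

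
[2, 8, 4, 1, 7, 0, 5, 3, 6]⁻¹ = [5, 3, 0, 7, 2, 6, 8, 4, 1]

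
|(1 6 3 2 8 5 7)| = 7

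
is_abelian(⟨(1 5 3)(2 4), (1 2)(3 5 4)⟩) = no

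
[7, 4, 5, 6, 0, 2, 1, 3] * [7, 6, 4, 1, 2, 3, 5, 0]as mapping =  [0→0, 1→2, 2→3, 3→5, 4→7, 5→4, 6→6, 7→1]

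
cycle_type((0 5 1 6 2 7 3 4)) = 8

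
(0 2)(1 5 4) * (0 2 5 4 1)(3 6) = (0 5 1 4)(3 6)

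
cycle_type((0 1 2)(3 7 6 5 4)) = 3.5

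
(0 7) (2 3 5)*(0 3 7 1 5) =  (0 1 5 2 7 3) 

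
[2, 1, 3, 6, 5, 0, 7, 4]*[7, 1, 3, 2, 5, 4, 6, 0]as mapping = [0→3, 1→1, 2→2, 3→6, 4→4, 5→7, 6→0, 7→5]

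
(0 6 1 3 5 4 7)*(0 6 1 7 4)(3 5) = (0 1 5)(6 7)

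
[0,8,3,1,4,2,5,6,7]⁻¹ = [0,3,5,2,4,6,7,8,1]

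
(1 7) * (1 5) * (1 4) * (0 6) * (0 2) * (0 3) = (0 6 2 3)(1 7 5 4)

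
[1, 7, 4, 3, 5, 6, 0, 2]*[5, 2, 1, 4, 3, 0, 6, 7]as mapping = [0→2, 1→7, 2→3, 3→4, 4→0, 5→6, 6→5, 7→1]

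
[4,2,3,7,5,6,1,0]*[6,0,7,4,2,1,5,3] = [2,7,4,3,1,5,0,6]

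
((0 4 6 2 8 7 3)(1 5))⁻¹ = (0 3 7 8 2 6 4)(1 5)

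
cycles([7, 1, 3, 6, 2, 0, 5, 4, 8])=(0 7 4 2 3 6 5)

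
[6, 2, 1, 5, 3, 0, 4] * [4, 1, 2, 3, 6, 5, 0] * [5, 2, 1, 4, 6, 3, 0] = [5, 1, 2, 3, 4, 6, 0]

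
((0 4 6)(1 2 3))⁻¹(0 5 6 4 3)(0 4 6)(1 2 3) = (0 6 1 4 5)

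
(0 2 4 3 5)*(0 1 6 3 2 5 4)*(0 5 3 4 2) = (0 3 2 5 1 6 4)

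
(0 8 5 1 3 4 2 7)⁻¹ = (0 7 2 4 3 1 5 8)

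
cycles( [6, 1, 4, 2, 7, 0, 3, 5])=(0 6 3 2 4 7 5)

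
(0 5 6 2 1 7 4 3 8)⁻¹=(0 8 3 4 7 1 2 6 5)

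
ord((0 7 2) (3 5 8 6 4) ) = 15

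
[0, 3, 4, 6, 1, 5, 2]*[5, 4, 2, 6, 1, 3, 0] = [5, 6, 1, 0, 4, 3, 2]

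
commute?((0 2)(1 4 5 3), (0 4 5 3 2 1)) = no:(0 2)(1 4 5 3)*(0 4 5 3 2 1) = (0 1 5 2 4 3), (0 4 5 3 2 1)*(0 2)(1 4 5 3) = (0 5 1 2 4 3)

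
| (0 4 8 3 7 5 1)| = 7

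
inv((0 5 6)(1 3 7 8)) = (0 6 5)(1 8 7 3)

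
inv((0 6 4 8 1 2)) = (0 2 1 8 4 6)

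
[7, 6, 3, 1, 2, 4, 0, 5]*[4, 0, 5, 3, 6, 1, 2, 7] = [7, 2, 3, 0, 5, 6, 4, 1]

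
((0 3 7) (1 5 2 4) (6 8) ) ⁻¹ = (0 7 3) (1 4 2 5) (6 8) 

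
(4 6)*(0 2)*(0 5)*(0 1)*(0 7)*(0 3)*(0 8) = (0 2 5 1 7 3 8) (4 6) 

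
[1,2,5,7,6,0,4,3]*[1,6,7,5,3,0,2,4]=[6,7,0,4,2,1,3,5]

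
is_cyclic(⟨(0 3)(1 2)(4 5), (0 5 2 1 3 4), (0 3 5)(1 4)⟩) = no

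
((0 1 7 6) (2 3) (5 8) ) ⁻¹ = (0 6 7 1) (2 3) (5 8) 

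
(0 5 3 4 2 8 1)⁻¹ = (0 1 8 2 4 3 5)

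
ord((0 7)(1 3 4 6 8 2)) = 6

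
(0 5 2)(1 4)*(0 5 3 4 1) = (0 3 4)(2 5)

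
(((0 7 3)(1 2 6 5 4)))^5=(0 3 7)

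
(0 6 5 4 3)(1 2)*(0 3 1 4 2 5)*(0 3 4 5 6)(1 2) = (1 6 3 4 2 5)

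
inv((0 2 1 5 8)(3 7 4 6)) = (0 8 5 1 2)(3 6 4 7)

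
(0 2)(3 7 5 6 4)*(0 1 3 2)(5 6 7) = (1 3 5 7 6 4 2)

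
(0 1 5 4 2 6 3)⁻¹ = (0 3 6 2 4 5 1)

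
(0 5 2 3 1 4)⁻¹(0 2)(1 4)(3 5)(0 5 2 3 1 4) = (0 4)(1 2)(3 5)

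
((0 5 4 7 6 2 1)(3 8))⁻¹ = (0 1 2 6 7 4 5)(3 8)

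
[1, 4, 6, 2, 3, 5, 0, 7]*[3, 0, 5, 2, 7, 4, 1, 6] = [0, 7, 1, 5, 2, 4, 3, 6]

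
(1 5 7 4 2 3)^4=(1 2 7)(3 4 5)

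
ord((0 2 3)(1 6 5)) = 3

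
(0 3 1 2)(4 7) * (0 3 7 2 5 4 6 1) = (0 7 6 1 5 4 2 3)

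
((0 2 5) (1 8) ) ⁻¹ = (0 5 2) (1 8) 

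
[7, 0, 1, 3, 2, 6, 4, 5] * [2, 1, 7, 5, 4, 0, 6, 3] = [3, 2, 1, 5, 7, 6, 4, 0]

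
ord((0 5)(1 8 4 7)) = 4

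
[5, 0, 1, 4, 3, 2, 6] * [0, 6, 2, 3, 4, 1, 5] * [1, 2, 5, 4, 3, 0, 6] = [2, 1, 6, 3, 4, 5, 0]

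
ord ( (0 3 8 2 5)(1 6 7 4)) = 20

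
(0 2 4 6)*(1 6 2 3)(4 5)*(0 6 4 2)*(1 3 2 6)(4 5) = (0 2 4)(1 5 6)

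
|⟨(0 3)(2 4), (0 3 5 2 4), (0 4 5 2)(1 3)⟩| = 360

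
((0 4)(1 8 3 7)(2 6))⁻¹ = (0 4)(1 7 3 8)(2 6)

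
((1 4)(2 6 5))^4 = (2 6 5)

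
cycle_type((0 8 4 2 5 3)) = 6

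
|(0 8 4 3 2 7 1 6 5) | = 9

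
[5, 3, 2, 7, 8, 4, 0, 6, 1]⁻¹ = [6, 8, 2, 1, 5, 0, 7, 3, 4]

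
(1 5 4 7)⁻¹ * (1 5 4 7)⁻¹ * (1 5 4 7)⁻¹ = (1 5 4 7)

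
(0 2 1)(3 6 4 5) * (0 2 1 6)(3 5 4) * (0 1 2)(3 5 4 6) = (0 2 3 1)(4 6 5)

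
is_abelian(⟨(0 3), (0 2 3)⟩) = no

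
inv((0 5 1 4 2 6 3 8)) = (0 8 3 6 2 4 1 5)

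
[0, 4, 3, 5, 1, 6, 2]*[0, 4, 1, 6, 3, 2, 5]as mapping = [0→0, 1→3, 2→6, 3→2, 4→4, 5→5, 6→1]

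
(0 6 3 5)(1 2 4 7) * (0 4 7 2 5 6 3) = (0 3 6)(1 5 4 2 7)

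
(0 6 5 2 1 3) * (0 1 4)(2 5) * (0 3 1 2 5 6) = (2 4 3)(5 6)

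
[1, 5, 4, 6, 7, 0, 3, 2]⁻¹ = [5, 0, 7, 6, 2, 1, 3, 4]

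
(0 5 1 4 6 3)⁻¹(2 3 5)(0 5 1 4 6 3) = (0 1 2)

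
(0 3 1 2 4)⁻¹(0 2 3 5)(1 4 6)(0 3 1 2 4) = (0 6 2)(1 5 3 4)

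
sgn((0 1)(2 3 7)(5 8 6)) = -1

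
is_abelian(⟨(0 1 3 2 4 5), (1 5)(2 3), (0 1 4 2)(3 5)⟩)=no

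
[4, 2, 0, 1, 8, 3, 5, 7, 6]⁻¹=[2, 3, 1, 5, 0, 6, 8, 7, 4]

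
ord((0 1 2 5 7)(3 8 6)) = 15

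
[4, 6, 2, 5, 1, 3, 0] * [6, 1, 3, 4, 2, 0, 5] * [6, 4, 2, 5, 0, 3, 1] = [2, 3, 5, 6, 4, 0, 1]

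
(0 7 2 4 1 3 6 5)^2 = (0 2 1 6)(3 5 7 4)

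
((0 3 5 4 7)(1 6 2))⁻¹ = (0 7 4 5 3)(1 2 6)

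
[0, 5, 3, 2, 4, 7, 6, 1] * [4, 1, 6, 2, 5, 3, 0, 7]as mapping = [0→4, 1→3, 2→2, 3→6, 4→5, 5→7, 6→0, 7→1]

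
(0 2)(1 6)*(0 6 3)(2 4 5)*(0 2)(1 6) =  (0 4 5)(1 3 2)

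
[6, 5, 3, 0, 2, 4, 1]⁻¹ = [3, 6, 4, 2, 5, 1, 0]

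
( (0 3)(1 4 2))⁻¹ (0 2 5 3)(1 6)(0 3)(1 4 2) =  (0 3 1 5)(4 6)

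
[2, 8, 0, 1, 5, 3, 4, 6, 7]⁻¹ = [2, 3, 0, 5, 6, 4, 7, 8, 1]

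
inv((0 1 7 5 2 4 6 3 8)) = (0 8 3 6 4 2 5 7 1)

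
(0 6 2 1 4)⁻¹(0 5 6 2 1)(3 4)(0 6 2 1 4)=(0 3)(1 4 6 5 2)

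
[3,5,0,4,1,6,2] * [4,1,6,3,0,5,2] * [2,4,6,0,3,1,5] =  [0,1,3,2,4,6,5]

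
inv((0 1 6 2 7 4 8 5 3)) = (0 3 5 8 4 7 2 6 1)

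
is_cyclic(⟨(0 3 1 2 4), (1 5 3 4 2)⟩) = no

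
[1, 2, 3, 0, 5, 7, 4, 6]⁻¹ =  [3, 0, 1, 2, 6, 4, 7, 5]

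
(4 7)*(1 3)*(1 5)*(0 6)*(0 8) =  (0 6 8)(1 3 5)(4 7)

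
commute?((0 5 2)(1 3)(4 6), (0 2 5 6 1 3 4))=no:(0 5 2)(1 3)(4 6) * (0 2 5 6 1 3 4)=(0 6)(1 4), (0 2 5 6 1 3 4) * (0 5 2)(1 3)(4 6)=(3 6)(4 5)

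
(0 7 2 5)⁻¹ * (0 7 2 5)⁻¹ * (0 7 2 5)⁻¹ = (0 7 2 5)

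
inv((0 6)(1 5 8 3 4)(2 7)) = (0 6)(1 4 3 8 5)(2 7)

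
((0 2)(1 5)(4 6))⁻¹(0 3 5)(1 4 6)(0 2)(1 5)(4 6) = (1 2 3)(4 5 6)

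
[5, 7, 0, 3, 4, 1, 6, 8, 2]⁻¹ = [2, 5, 8, 3, 4, 0, 6, 1, 7]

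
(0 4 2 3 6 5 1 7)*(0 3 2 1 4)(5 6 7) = (1 5 4)(3 7)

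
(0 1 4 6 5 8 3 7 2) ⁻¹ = (0 2 7 3 8 5 6 4 1) 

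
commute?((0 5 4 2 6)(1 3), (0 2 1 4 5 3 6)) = no:(0 5 4 2 6)(1 3) * (0 2 1 4 5 3 6) = (0 3 4 1 6 2), (0 2 1 4 5 3 6) * (0 5 4 2 6)(1 3) = (0 6 5 1 2 3)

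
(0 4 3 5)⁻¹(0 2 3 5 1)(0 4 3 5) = (0 1 4 2 5)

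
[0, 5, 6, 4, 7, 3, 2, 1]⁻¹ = [0, 7, 6, 5, 3, 1, 2, 4]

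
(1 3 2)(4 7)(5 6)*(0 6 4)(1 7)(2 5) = (0 6 2 7)(1 3 5 4)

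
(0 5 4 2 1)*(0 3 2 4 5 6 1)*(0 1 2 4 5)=(0 6 2 1 3 4 5)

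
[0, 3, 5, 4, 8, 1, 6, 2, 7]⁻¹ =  [0, 5, 7, 1, 3, 2, 6, 8, 4]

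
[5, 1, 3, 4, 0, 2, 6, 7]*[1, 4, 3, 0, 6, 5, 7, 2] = [5, 4, 0, 6, 1, 3, 7, 2]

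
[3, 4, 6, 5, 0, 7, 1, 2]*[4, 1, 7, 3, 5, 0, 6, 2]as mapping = [0→3, 1→5, 2→6, 3→0, 4→4, 5→2, 6→1, 7→7]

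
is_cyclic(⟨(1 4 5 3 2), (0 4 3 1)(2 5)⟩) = no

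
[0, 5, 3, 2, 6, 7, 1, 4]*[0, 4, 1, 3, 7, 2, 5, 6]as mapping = [0→0, 1→2, 2→3, 3→1, 4→5, 5→6, 6→4, 7→7]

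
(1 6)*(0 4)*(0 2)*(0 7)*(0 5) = (0 4 2 7 5)(1 6)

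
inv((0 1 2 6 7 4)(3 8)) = (0 4 7 6 2 1)(3 8)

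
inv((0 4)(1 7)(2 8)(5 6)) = (0 4)(1 7)(2 8)(5 6)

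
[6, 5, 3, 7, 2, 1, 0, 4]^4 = [0, 1, 2, 3, 4, 5, 6, 7]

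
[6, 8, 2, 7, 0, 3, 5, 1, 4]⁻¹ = [4, 7, 2, 5, 8, 6, 0, 3, 1]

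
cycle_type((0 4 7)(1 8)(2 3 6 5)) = 2.3.4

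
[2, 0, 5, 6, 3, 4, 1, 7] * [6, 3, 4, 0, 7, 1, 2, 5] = [4, 6, 1, 2, 0, 7, 3, 5]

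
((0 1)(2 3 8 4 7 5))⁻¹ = (0 1)(2 5 7 4 8 3)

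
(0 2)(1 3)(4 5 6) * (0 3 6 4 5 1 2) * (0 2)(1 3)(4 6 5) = (0 2 1 5 6 4 3)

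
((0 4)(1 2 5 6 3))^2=(1 5 3 2 6)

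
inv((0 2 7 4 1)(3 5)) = (0 1 4 7 2)(3 5)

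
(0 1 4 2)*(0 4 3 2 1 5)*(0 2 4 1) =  (0 5 2 1 3 4)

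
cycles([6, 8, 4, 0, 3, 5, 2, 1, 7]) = (0 6 2 4 3)(1 8 7)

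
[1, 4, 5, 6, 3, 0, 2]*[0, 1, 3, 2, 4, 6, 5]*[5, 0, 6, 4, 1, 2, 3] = [0, 1, 3, 2, 6, 5, 4]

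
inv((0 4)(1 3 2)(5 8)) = (0 4)(1 2 3)(5 8)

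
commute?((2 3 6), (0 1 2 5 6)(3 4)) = no:(2 3 6)*(0 1 2 5 6)(3 4) = (0 1 2 4 3)(5 6), (0 1 2 5 6)(3 4)*(2 3 6) = (0 1 3 4 6)(2 5)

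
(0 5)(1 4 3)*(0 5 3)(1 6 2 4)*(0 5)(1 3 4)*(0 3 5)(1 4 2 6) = (0 2 4)(1 5 3)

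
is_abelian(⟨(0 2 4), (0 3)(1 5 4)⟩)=no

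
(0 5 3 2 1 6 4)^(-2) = (0 6 2 5 4 1 3)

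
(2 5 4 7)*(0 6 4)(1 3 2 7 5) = (0 6 4 5)(1 3 2)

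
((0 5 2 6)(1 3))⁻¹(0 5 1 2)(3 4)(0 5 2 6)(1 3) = (1 4)(2 3 6 5)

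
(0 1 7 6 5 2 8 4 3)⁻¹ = (0 3 4 8 2 5 6 7 1)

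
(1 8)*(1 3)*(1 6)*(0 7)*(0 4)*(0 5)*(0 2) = (0 7 4 5 2)(1 8 3 6)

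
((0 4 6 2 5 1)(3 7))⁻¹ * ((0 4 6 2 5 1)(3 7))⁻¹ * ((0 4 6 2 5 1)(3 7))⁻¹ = (0 2)(1 6)(3 7)(4 5)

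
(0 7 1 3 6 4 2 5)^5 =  (0 4 1 5 6 7 2 3)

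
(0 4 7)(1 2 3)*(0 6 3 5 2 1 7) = (0 4)(2 5)(3 7 6)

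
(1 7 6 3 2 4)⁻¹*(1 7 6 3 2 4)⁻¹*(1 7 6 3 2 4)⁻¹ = (1 3)(2 7)(4 6)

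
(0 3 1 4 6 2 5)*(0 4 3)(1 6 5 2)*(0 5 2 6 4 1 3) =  (0 5 1)(2 6 3 4)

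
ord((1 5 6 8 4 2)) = 6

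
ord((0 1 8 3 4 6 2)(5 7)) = 14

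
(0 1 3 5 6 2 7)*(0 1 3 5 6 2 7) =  (0 3 6 7 1 5 2)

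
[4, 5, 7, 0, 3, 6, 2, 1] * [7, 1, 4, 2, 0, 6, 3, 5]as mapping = [0→0, 1→6, 2→5, 3→7, 4→2, 5→3, 6→4, 7→1]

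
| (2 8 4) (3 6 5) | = 3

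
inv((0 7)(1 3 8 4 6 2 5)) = (0 7)(1 5 2 6 4 8 3)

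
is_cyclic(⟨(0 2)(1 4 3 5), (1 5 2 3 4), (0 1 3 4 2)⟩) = no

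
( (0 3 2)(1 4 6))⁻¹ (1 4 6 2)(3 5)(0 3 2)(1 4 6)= (0 4 6 1)(2 5)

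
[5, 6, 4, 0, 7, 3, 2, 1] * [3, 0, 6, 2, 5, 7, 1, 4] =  [7, 1, 5, 3, 4, 2, 6, 0]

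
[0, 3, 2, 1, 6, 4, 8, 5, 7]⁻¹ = [0, 3, 2, 1, 5, 7, 4, 8, 6]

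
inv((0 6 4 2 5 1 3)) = (0 3 1 5 2 4 6)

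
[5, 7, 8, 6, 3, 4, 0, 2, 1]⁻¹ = [6, 8, 7, 4, 5, 0, 3, 1, 2]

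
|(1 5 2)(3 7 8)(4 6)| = 6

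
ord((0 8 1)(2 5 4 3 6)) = 15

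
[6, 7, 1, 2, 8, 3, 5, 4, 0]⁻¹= [8, 2, 3, 5, 7, 6, 0, 1, 4]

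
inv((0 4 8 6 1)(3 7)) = (0 1 6 8 4)(3 7)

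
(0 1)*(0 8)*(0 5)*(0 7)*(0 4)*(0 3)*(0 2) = (0 1 8 5 7 4 3 2)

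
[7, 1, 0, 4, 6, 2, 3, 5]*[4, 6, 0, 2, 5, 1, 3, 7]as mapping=[0→7, 1→6, 2→4, 3→5, 4→3, 5→0, 6→2, 7→1]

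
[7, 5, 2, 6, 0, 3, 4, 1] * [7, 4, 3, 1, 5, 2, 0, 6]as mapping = [0→6, 1→2, 2→3, 3→0, 4→7, 5→1, 6→5, 7→4]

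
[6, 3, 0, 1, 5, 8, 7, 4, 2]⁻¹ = [2, 3, 8, 1, 7, 4, 0, 6, 5]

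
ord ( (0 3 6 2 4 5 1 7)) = 8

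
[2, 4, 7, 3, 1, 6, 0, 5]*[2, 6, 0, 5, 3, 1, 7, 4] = [0, 3, 4, 5, 6, 7, 2, 1]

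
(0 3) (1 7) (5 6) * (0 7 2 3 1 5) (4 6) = (0 1 2 3 7 5 4 6) 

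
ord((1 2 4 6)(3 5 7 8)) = 4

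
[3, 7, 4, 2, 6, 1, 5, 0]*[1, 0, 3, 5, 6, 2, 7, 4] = [5, 4, 6, 3, 7, 0, 2, 1]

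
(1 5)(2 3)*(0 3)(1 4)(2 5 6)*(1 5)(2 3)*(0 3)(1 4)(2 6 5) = (0 6)(1 5)(2 3 4)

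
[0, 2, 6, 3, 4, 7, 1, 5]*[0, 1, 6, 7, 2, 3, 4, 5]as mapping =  [0→0, 1→6, 2→4, 3→7, 4→2, 5→5, 6→1, 7→3]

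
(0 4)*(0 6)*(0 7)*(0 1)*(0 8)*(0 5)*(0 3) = (0 4 6 7 1 8 5 3)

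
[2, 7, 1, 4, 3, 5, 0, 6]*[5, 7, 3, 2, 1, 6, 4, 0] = [3, 0, 7, 1, 2, 6, 5, 4]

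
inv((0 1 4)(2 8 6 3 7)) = (0 4 1)(2 7 3 6 8)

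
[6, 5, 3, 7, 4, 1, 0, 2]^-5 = [6, 5, 3, 7, 4, 1, 0, 2]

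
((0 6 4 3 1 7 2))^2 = (0 4 1 2 6 3 7)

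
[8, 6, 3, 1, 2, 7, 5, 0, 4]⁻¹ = [7, 3, 4, 2, 8, 6, 1, 5, 0]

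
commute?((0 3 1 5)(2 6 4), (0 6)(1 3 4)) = no:(0 3 1 5)(2 6 4) * (0 6)(1 3 4) = (0 4 2)(1 5 6), (0 6)(1 3 4) * (0 3 1 5)(2 6 4) = (0 4 5)(2 6 3)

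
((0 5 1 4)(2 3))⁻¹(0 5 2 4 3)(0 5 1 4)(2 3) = (0 2 5 1 3)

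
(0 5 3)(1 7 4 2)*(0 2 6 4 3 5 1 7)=(0 1)(2 7 3)(4 6)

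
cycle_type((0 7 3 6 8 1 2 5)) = 8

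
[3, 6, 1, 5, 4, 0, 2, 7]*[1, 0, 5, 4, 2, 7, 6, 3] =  [4, 6, 0, 7, 2, 1, 5, 3]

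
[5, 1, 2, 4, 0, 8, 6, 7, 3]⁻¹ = [4, 1, 2, 8, 3, 0, 6, 7, 5]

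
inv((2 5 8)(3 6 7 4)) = (2 8 5)(3 4 7 6)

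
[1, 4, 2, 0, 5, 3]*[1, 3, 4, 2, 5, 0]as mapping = [0→3, 1→5, 2→4, 3→1, 4→0, 5→2]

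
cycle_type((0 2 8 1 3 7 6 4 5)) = 9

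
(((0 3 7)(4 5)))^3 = (4 5)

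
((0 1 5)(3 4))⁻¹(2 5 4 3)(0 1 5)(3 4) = (0 3 4 2)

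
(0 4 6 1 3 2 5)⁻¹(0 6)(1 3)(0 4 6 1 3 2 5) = (1 4)(2 3)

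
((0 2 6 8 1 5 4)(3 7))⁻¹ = (0 4 5 1 8 6 2)(3 7)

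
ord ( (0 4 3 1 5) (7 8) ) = 10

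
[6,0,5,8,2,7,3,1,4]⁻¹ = [1,7,4,6,8,2,0,5,3]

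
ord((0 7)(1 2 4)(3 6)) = 6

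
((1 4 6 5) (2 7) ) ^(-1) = (1 5 6 4) (2 7) 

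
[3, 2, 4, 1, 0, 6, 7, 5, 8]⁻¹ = [4, 3, 1, 0, 2, 7, 5, 6, 8]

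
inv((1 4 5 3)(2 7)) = (1 3 5 4)(2 7)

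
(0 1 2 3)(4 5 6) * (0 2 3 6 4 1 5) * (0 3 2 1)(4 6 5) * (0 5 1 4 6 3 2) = (0 6 5 3 4 2 1)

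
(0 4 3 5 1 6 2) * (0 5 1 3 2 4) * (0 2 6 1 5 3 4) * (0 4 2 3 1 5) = (0 3)(1 5 2)(4 6)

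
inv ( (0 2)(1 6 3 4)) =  (0 2)(1 4 3 6)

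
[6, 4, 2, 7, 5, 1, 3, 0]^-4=[0, 5, 2, 3, 1, 4, 6, 7]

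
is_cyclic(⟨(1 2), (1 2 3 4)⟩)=no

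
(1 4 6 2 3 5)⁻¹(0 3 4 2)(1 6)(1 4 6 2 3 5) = (0 5 6 3)(2 4)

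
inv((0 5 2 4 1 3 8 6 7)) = (0 7 6 8 3 1 4 2 5)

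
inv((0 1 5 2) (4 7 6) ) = (0 2 5 1) (4 6 7) 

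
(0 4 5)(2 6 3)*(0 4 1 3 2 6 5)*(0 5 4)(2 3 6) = (0 1 6 3 2 4 5)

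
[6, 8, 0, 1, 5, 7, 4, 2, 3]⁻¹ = [2, 3, 7, 8, 6, 4, 0, 5, 1]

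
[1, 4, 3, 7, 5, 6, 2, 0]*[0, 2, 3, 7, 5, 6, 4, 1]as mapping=[0→2, 1→5, 2→7, 3→1, 4→6, 5→4, 6→3, 7→0]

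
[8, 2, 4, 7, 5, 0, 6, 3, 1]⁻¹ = [5, 8, 1, 7, 2, 4, 6, 3, 0]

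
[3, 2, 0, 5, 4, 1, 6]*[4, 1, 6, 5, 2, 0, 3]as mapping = [0→5, 1→6, 2→4, 3→0, 4→2, 5→1, 6→3]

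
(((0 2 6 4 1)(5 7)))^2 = (0 6 1 2 4)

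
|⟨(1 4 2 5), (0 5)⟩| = 120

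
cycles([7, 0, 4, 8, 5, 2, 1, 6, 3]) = (0 7 6 1)(2 4 5)(3 8)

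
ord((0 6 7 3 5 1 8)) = 7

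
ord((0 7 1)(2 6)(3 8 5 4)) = 12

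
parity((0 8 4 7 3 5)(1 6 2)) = odd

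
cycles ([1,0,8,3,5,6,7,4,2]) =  (0 1)(2 8)(4 5 6 7)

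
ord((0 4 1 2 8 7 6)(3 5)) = 14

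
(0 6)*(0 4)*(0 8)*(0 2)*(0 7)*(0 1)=(0 6 4 8 2 7 1)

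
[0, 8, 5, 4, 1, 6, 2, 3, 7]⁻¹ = [0, 4, 6, 7, 3, 2, 5, 8, 1]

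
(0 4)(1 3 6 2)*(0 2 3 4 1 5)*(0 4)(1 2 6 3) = (0 2 5 4 6 1)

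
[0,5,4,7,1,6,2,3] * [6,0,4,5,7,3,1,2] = [6,3,7,2,0,1,4,5]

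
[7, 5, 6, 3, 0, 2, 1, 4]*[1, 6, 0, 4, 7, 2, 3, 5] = [5, 2, 3, 4, 1, 0, 6, 7]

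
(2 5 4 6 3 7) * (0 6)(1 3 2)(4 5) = (0 6 2 4)(1 3 7)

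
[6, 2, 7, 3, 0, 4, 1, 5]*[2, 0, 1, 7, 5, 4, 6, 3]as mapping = [0→6, 1→1, 2→3, 3→7, 4→2, 5→5, 6→0, 7→4]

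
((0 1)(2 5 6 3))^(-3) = (0 1)(2 5 6 3)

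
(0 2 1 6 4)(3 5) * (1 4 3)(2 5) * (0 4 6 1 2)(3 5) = (0 3)(2 6 5)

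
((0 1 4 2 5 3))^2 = (0 4 5)(1 2 3)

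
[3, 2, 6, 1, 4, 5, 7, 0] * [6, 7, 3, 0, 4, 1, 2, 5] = [0, 3, 2, 7, 4, 1, 5, 6]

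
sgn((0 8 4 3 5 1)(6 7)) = 1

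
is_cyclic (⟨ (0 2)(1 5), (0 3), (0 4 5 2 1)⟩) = no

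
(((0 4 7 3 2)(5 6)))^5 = (5 6)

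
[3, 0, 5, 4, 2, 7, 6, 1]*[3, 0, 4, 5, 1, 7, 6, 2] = [5, 3, 7, 1, 4, 2, 6, 0]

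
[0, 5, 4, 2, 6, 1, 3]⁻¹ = [0, 5, 3, 6, 2, 1, 4]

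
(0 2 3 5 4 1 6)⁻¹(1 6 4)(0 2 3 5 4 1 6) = (0 1 6)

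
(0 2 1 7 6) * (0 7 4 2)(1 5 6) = (1 4 2 5 6 7)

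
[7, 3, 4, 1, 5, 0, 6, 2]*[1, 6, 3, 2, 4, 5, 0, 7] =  [7, 2, 4, 6, 5, 1, 0, 3]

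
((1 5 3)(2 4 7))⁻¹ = (1 3 5)(2 7 4)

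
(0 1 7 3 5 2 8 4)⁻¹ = (0 4 8 2 5 3 7 1)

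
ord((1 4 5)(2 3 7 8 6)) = 15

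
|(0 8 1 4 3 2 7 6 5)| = 9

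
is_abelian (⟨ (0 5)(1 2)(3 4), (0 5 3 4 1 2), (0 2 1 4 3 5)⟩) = no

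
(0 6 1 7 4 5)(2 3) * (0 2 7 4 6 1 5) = (0 1 4)(2 3 7 6 5)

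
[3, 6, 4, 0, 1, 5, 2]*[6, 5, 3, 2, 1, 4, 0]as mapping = [0→2, 1→0, 2→1, 3→6, 4→5, 5→4, 6→3]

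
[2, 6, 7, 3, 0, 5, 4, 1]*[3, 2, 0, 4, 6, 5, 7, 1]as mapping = [0→0, 1→7, 2→1, 3→4, 4→3, 5→5, 6→6, 7→2]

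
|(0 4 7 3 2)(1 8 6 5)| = 20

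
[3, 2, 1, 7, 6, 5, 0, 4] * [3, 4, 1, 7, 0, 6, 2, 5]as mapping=[0→7, 1→1, 2→4, 3→5, 4→2, 5→6, 6→3, 7→0]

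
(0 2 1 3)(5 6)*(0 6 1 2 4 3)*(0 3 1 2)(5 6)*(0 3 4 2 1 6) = (0 2 3 5 1 4 6)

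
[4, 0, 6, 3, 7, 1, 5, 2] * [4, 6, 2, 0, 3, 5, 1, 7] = [3, 4, 1, 0, 7, 6, 5, 2] 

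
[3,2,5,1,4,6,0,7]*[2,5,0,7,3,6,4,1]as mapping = [0→7,1→0,2→6,3→5,4→3,5→4,6→2,7→1]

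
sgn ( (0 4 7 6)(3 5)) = 1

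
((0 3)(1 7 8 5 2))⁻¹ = (0 3)(1 2 5 8 7)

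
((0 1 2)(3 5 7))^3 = ()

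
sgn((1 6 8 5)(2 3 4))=-1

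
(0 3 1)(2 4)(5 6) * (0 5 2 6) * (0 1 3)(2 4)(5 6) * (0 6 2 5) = (0 6 4)(1 2 5)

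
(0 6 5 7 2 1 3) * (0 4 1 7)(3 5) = (0 6 3 4 1 5)(2 7)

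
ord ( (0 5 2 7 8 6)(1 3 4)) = 6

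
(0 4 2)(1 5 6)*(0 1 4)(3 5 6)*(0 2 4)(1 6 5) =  (0 2 6)(1 5 3)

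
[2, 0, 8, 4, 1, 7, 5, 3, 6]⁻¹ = [1, 4, 0, 7, 3, 6, 8, 5, 2]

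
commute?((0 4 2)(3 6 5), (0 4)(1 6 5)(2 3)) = no:(0 4 2)(3 6 5)*(0 4)(1 6 5)(2 3) = (1 6)(2 4 3 5), (0 4)(1 6 5)(2 3)*(0 4 2)(3 6 5) = (0 2 6 3)(1 5)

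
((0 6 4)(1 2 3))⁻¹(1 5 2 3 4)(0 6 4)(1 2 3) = (0 2 5 3 1)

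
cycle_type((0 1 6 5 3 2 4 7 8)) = 9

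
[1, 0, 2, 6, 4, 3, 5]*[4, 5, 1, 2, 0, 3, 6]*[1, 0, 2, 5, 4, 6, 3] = [6, 4, 0, 3, 1, 2, 5]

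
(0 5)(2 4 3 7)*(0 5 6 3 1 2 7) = (0 6 3)(1 2 4)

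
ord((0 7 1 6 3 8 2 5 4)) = 9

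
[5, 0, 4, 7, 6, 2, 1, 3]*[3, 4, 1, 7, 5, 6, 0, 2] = [6, 3, 5, 2, 0, 1, 4, 7]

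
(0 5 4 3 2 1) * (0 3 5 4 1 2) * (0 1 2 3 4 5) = (0 5 2 3 1 4) 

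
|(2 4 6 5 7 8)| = 6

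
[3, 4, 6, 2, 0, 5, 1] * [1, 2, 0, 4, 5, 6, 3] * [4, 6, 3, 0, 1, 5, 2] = [1, 5, 0, 4, 6, 2, 3]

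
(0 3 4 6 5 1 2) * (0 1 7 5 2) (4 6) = (0 3 6 2 1) (5 7) 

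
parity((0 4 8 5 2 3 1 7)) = odd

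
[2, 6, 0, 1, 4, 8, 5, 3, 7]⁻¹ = [2, 3, 0, 7, 4, 6, 1, 8, 5]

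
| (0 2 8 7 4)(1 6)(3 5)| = 10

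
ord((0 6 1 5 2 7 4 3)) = 8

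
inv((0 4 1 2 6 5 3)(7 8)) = (0 3 5 6 2 1 4)(7 8)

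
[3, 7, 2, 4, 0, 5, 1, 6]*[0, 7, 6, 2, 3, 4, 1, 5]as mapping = [0→2, 1→5, 2→6, 3→3, 4→0, 5→4, 6→7, 7→1]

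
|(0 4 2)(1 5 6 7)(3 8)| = 12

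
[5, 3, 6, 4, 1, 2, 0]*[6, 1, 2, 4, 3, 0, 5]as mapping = [0→0, 1→4, 2→5, 3→3, 4→1, 5→2, 6→6]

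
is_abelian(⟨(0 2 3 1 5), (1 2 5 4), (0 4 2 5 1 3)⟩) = no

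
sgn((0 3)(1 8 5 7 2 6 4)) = -1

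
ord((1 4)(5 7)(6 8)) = 2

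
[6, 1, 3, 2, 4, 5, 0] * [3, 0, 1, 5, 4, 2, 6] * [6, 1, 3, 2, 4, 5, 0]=[0, 6, 5, 1, 4, 3, 2]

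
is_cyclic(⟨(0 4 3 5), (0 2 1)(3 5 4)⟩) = no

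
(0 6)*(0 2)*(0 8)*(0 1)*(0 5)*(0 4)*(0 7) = (0 6 2 8 1 5 4 7)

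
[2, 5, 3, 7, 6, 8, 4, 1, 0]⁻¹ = [8, 7, 0, 2, 6, 1, 4, 3, 5]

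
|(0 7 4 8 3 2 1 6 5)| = 9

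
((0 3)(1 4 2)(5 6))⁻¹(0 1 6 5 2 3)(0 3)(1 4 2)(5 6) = (0 3 4 5 6 1)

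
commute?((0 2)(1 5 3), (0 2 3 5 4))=no:(0 2)(1 5 3) * (0 2 3 5 4)=(0 3 1 4), (0 2 3 5 4) * (0 2)(1 5 3)=(1 5 4 2)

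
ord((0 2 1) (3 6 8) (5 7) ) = 6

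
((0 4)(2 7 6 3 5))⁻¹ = (0 4)(2 5 3 6 7)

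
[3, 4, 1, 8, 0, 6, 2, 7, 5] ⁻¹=[4, 2, 6, 0, 1, 8, 5, 7, 3] 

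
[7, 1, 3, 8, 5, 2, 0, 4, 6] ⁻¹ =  [6, 1, 5, 2, 7, 4, 8, 0, 3] 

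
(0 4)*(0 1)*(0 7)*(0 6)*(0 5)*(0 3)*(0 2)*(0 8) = (0 4 1 7 6 5 3 2 8)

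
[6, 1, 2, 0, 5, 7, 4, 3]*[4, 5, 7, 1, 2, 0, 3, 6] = [3, 5, 7, 4, 0, 6, 2, 1] 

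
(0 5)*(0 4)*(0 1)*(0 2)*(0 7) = (0 5 4 1 2 7)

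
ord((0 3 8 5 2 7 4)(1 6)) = 14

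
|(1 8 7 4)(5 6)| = 4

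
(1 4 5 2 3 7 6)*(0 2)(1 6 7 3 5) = (0 2 5)(1 4)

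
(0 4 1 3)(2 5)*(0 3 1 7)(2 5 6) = (0 4 7)(2 6)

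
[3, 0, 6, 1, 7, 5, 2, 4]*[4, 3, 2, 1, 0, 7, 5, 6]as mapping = [0→1, 1→4, 2→5, 3→3, 4→6, 5→7, 6→2, 7→0]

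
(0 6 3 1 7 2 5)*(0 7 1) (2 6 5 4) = (0 5 7 6 3) (2 4) 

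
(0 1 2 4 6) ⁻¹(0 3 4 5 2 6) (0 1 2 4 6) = (0 1 3 6 5 4) 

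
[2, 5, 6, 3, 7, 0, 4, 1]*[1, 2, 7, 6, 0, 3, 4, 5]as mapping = [0→7, 1→3, 2→4, 3→6, 4→5, 5→1, 6→0, 7→2]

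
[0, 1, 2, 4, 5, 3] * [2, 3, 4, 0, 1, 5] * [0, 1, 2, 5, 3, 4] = [2, 5, 3, 1, 4, 0]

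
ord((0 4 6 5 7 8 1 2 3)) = 9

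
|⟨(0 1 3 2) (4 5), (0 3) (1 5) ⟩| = 36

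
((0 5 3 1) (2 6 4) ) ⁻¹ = (0 1 3 5) (2 4 6) 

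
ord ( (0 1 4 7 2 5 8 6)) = 8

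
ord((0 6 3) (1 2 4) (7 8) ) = 6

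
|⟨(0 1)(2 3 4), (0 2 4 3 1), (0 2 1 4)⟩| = 120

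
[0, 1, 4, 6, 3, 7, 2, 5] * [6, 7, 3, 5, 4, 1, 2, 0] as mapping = [0→6, 1→7, 2→4, 3→2, 4→5, 5→0, 6→3, 7→1] 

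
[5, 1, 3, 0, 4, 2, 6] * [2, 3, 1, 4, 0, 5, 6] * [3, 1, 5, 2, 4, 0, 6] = [0, 2, 4, 5, 3, 1, 6]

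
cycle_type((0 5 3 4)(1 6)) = 2.4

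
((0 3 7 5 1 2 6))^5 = (0 2 5 3 6 1 7)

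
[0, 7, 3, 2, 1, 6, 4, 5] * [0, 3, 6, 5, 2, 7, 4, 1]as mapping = [0→0, 1→1, 2→5, 3→6, 4→3, 5→4, 6→2, 7→7]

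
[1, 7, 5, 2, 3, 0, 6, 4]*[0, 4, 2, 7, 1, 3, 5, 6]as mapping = [0→4, 1→6, 2→3, 3→2, 4→7, 5→0, 6→5, 7→1]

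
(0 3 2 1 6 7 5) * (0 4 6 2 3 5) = (0 5 4 6 7)(1 2)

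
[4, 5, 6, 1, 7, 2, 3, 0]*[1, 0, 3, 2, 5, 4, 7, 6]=[5, 4, 7, 0, 6, 3, 2, 1]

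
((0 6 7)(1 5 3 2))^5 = (0 7 6)(1 5 3 2)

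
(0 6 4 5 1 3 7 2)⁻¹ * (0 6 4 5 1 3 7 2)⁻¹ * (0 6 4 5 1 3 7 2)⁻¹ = (0 3 4 2 1 6 7 5)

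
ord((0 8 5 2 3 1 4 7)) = 8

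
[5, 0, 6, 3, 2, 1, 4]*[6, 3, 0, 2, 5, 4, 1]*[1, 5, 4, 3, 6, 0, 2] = [6, 2, 5, 4, 1, 3, 0]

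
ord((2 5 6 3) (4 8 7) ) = 12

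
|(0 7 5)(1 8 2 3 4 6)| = 6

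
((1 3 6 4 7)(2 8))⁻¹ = (1 7 4 6 3)(2 8)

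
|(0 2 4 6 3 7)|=6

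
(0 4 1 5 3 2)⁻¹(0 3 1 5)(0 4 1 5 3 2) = (2 5 3 4)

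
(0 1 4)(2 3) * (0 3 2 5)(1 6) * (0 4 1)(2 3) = (0 6)(2 3 5 4)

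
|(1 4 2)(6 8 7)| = 3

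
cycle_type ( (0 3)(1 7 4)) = 2.3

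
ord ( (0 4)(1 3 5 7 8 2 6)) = 14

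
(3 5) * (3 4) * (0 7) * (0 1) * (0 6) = (0 7 1 6)(3 5 4)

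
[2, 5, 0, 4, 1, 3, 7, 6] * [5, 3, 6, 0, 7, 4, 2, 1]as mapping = [0→6, 1→4, 2→5, 3→7, 4→3, 5→0, 6→1, 7→2]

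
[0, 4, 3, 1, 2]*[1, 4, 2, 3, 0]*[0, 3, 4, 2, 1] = [3, 0, 2, 1, 4]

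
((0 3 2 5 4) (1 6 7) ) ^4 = (0 4 5 2 3) (1 6 7) 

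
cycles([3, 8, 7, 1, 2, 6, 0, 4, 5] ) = (0 3 1 8 5 6)(2 7 4)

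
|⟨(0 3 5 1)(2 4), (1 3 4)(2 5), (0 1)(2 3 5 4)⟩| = 72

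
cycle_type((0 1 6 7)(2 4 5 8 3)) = 4.5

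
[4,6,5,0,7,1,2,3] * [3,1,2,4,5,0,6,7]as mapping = [0→5,1→6,2→0,3→3,4→7,5→1,6→2,7→4]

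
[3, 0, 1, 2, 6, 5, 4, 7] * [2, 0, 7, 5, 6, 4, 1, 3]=[5, 2, 0, 7, 1, 4, 6, 3]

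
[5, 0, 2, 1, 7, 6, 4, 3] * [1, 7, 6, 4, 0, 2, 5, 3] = [2, 1, 6, 7, 3, 5, 0, 4]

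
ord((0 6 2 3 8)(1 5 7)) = 15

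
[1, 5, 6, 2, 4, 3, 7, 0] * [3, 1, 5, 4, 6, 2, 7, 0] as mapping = [0→1, 1→2, 2→7, 3→5, 4→6, 5→4, 6→0, 7→3] 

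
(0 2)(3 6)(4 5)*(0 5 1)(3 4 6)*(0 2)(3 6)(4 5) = (1 2 4)(3 6 5)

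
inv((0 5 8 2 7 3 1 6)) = (0 6 1 3 7 2 8 5)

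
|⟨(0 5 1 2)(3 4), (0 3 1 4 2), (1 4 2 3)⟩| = 720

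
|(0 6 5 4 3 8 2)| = 7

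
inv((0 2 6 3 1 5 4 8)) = (0 8 4 5 1 3 6 2)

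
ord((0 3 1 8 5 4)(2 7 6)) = 6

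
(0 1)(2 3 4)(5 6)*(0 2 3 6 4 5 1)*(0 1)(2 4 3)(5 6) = (0 1 4 2 5 3 6)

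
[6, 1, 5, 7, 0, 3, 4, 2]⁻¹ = [4, 1, 7, 5, 6, 2, 0, 3]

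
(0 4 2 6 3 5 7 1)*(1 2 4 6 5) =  (0 6 3 1)(2 5 7)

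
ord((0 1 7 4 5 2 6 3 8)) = 9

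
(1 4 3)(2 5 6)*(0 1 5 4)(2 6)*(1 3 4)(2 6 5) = (0 3 2 1)(5 6)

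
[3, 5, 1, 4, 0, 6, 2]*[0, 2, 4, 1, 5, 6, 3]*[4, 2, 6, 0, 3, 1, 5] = [2, 5, 6, 1, 4, 0, 3]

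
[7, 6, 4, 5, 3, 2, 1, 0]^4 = [0, 1, 2, 3, 4, 5, 6, 7]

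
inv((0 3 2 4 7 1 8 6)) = (0 6 8 1 7 4 2 3)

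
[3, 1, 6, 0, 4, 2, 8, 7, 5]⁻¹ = [3, 1, 5, 0, 4, 8, 2, 7, 6]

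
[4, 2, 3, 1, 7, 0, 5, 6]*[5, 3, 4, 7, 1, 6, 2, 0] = [1, 4, 7, 3, 0, 5, 6, 2]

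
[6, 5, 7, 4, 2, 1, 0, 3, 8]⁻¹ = [6, 5, 4, 7, 3, 1, 0, 2, 8]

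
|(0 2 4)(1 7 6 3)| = 12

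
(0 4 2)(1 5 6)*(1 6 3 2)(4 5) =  (0 5 3 2)(1 4)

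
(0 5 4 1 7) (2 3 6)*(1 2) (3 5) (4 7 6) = (0 3 4 2 5 7) (1 6) 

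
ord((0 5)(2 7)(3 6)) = 2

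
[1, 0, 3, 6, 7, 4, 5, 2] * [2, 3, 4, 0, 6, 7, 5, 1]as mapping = [0→3, 1→2, 2→0, 3→5, 4→1, 5→6, 6→7, 7→4]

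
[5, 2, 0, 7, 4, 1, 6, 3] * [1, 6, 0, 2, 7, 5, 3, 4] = [5, 0, 1, 4, 7, 6, 3, 2]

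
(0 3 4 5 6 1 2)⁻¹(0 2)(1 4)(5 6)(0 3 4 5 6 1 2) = (0 3)(1 6)(2 5)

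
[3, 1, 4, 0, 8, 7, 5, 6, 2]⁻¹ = [3, 1, 8, 0, 2, 6, 7, 5, 4]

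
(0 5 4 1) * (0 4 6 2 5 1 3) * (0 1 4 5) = (0 4 3 1 5 6 2)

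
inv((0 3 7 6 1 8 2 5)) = (0 5 2 8 1 6 7 3)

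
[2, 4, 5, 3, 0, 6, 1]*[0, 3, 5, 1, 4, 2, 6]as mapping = [0→5, 1→4, 2→2, 3→1, 4→0, 5→6, 6→3]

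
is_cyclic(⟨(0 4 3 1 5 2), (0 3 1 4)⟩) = no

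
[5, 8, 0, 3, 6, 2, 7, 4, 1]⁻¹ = [2, 8, 5, 3, 7, 0, 4, 6, 1]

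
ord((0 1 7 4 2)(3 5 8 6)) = 20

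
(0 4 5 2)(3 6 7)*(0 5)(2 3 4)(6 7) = (0 2 5 3 7 4)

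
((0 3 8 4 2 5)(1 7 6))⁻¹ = (0 5 2 4 8 3)(1 6 7)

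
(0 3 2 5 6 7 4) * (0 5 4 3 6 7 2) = (0 6 2 4 5 7 3)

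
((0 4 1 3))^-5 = (0 3 1 4)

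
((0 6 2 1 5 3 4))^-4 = (0 1 4 2 3 6 5)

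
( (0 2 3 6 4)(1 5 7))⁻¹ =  (0 4 6 3 2)(1 7 5)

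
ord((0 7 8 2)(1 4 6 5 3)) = 20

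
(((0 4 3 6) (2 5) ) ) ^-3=(0 4 3 6) (2 5) 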